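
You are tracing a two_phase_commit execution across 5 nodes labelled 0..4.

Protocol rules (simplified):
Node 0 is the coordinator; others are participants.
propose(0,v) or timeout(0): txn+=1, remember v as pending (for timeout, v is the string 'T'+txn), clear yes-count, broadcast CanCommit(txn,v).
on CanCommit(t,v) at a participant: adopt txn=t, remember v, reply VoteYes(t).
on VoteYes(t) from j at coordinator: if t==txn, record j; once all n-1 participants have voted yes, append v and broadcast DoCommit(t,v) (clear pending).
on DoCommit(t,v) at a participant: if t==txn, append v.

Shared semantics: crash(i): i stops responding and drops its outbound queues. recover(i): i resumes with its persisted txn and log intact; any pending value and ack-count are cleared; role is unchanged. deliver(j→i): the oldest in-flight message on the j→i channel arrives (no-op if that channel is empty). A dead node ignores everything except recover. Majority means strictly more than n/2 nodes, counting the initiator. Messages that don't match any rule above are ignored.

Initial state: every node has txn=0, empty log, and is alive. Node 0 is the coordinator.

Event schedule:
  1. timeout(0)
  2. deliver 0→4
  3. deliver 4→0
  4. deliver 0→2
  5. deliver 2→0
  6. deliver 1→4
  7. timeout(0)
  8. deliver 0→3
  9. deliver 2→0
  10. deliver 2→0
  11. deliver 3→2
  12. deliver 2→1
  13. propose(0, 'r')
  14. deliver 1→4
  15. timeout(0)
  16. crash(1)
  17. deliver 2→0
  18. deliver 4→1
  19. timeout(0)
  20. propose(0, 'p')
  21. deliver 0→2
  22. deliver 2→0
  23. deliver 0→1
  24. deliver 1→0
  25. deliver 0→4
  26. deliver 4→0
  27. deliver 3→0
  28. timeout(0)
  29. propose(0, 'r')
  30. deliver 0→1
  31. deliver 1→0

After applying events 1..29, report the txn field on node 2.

2

e1 timeout(0): 0[coor,t=1,-]
e2 deliver 0→4: 4[part,t=1,-]
e3 deliver 4→0: ·
e4 deliver 0→2: 2[part,t=1,-]
e5 deliver 2→0: ·
e6 deliver 1→4: ·
e7 timeout(0): 0[coor,t=2,-]
e8 deliver 0→3: 3[part,t=1,-]
e9 deliver 2→0: ·
e10 deliver 2→0: ·
e11 deliver 3→2: ·
e12 deliver 2→1: ·
e13 propose(0,'r'): 0[coor,t=3,-]
e14 deliver 1→4: ·
e15 timeout(0): 0[coor,t=4,-]
e16 crash(1): 1[✗part,t=0,-]
e17 deliver 2→0: ·
e18 deliver 4→1: ·
e19 timeout(0): 0[coor,t=5,-]
e20 propose(0,'p'): 0[coor,t=6,-]
e21 deliver 0→2: 2[part,t=2,-]
e22 deliver 2→0: ·
e23 deliver 0→1: ·
e24 deliver 1→0: ·
e25 deliver 0→4: 4[part,t=2,-]
e26 deliver 4→0: ·
e27 deliver 3→0: ·
e28 timeout(0): 0[coor,t=7,-]
e29 propose(0,'r'): 0[coor,t=8,-]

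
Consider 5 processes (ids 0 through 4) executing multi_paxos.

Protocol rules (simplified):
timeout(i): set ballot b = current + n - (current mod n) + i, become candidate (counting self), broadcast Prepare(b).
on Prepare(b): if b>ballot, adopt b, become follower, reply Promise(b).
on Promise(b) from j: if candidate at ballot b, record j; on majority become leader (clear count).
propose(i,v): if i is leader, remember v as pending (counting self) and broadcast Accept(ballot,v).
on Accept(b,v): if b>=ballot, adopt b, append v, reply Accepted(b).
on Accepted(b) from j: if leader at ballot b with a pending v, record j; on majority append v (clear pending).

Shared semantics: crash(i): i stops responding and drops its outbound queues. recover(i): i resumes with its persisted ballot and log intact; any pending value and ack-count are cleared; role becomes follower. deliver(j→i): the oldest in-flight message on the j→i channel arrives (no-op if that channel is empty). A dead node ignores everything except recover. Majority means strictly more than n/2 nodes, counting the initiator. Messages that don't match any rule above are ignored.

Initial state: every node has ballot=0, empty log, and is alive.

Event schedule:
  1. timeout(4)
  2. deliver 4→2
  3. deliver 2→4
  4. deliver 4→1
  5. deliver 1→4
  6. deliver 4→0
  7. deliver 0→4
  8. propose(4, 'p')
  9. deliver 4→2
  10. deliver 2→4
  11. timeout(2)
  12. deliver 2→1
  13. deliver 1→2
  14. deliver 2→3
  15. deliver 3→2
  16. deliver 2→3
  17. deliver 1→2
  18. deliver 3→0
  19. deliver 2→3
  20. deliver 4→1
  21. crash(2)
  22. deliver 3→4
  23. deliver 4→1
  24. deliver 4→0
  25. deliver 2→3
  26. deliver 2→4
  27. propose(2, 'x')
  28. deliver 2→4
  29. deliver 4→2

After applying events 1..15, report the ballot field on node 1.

12

1. timeout(4):  <4:cand b9 ->
2. deliver 4→2:  <2:foll b9 ->
3. deliver 2→4:  nop
4. deliver 4→1:  <1:foll b9 ->
5. deliver 1→4:  <4:lead b9 ->
6. deliver 4→0:  <0:foll b9 ->
7. deliver 0→4:  nop
8. propose(4,'p'):  nop
9. deliver 4→2:  <2:foll b9 p>
10. deliver 2→4:  nop
11. timeout(2):  <2:cand b12 p>
12. deliver 2→1:  <1:foll b12 ->
13. deliver 1→2:  nop
14. deliver 2→3:  <3:foll b12 ->
15. deliver 3→2:  <2:lead b12 p>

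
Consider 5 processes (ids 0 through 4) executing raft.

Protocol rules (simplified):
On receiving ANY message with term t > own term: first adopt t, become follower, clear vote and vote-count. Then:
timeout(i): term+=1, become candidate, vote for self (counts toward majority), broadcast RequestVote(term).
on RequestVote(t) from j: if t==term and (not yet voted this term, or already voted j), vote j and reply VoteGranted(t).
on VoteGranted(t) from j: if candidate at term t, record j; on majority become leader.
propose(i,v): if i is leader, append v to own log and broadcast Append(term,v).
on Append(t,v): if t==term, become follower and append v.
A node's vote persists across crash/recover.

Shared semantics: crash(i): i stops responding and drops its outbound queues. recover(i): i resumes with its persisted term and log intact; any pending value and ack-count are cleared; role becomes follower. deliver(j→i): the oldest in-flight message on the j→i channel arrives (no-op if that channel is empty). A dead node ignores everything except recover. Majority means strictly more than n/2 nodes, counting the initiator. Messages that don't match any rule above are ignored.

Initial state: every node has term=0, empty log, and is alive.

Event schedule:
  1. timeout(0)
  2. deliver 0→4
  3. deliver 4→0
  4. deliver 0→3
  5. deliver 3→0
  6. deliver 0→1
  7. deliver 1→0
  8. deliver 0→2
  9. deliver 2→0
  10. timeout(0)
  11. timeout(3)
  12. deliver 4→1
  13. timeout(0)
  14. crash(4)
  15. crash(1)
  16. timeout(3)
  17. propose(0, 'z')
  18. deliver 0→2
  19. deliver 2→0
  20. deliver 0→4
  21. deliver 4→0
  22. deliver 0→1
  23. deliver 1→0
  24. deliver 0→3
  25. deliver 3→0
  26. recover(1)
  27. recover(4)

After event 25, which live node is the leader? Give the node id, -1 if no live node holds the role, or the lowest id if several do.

[1] timeout(0) → N0(cand t1 [-])
[2] deliver 0→4 → N4(foll t1 [-])
[3] deliver 4→0 → ∅
[4] deliver 0→3 → N3(foll t1 [-])
[5] deliver 3→0 → N0(lead t1 [-])
[6] deliver 0→1 → N1(foll t1 [-])
[7] deliver 1→0 → ∅
[8] deliver 0→2 → N2(foll t1 [-])
[9] deliver 2→0 → ∅
[10] timeout(0) → N0(cand t2 [-])
[11] timeout(3) → N3(cand t2 [-])
[12] deliver 4→1 → ∅
[13] timeout(0) → N0(cand t3 [-])
[14] crash(4) → N4(✗foll t1 [-])
[15] crash(1) → N1(✗foll t1 [-])
[16] timeout(3) → N3(cand t3 [-])
[17] propose(0,'z') → ∅
[18] deliver 0→2 → N2(foll t2 [-])
[19] deliver 2→0 → ∅
[20] deliver 0→4 → ∅
[21] deliver 4→0 → ∅
[22] deliver 0→1 → ∅
[23] deliver 1→0 → ∅
[24] deliver 0→3 → ∅
[25] deliver 3→0 → ∅

-1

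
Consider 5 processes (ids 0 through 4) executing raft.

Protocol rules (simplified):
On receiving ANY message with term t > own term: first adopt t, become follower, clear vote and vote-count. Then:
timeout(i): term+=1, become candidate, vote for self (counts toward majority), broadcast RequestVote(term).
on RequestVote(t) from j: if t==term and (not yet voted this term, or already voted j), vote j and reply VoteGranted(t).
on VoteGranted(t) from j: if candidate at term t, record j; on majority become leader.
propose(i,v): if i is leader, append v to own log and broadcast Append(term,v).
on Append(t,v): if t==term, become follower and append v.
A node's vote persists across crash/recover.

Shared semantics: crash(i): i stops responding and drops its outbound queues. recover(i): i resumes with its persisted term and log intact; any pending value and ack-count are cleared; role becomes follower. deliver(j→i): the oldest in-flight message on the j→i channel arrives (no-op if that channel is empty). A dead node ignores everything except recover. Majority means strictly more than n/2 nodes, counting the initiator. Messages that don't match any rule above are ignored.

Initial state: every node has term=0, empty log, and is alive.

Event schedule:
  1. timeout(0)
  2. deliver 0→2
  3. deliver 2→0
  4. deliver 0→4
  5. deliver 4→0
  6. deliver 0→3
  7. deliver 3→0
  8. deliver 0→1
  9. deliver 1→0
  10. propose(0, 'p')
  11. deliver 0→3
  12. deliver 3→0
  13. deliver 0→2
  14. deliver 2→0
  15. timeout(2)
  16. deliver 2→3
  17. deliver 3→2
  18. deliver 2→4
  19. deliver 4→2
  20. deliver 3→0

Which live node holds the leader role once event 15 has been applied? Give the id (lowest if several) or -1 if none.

0

1. timeout(0):  <0:cand t1 ->
2. deliver 0→2:  <2:foll t1 ->
3. deliver 2→0:  nop
4. deliver 0→4:  <4:foll t1 ->
5. deliver 4→0:  <0:lead t1 ->
6. deliver 0→3:  <3:foll t1 ->
7. deliver 3→0:  nop
8. deliver 0→1:  <1:foll t1 ->
9. deliver 1→0:  nop
10. propose(0,'p'):  <0:lead t1 p>
11. deliver 0→3:  <3:foll t1 p>
12. deliver 3→0:  nop
13. deliver 0→2:  <2:foll t1 p>
14. deliver 2→0:  nop
15. timeout(2):  <2:cand t2 p>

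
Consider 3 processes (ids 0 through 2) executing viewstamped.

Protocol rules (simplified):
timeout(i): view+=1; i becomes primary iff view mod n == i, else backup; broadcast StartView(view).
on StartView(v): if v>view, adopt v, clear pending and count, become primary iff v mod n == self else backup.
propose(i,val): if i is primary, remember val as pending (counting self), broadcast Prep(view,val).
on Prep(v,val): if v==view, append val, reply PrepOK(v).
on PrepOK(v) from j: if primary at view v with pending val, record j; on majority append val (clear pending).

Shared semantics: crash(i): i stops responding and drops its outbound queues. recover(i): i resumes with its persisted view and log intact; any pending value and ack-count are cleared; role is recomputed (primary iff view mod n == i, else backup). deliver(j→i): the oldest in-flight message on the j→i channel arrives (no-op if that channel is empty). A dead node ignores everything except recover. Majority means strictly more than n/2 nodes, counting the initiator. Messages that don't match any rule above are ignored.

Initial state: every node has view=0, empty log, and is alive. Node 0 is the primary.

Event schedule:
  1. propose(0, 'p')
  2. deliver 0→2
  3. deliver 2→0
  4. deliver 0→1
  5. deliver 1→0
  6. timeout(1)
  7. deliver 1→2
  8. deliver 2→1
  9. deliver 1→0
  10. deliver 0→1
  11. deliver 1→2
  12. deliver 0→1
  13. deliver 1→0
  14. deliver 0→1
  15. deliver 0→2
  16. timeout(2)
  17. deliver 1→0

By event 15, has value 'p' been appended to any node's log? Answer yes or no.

yes

step 1 propose(0,'p'): —
step 2 deliver 0→2: 2={back,v=0,log=p}
step 3 deliver 2→0: 0={prim,v=0,log=p}
step 4 deliver 0→1: 1={back,v=0,log=p}
step 5 deliver 1→0: —
step 6 timeout(1): 1={prim,v=1,log=p}
step 7 deliver 1→2: 2={back,v=1,log=p}
step 8 deliver 2→1: —
step 9 deliver 1→0: 0={back,v=1,log=p}
step 10 deliver 0→1: —
step 11 deliver 1→2: —
step 12 deliver 0→1: —
step 13 deliver 1→0: —
step 14 deliver 0→1: —
step 15 deliver 0→2: —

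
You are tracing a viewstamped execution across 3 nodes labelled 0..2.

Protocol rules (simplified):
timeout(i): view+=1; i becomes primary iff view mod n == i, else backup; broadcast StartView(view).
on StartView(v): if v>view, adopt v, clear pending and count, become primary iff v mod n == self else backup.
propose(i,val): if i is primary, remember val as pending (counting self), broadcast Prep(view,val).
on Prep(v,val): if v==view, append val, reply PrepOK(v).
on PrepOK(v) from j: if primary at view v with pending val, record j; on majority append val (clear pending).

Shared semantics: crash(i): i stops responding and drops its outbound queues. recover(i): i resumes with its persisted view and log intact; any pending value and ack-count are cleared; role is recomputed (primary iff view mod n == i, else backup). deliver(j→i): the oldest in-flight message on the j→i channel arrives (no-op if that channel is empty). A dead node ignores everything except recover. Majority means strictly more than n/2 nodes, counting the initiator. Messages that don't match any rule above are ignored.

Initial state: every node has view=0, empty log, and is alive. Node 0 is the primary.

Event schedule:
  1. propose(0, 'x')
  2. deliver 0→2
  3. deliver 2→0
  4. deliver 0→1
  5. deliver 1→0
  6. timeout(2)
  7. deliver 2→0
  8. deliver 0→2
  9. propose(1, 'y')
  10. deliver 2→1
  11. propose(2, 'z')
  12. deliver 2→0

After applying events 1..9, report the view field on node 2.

1

1. propose(0,'x'):  nop
2. deliver 0→2:  <2:back v0 x>
3. deliver 2→0:  <0:prim v0 x>
4. deliver 0→1:  <1:back v0 x>
5. deliver 1→0:  nop
6. timeout(2):  <2:back v1 x>
7. deliver 2→0:  <0:back v1 x>
8. deliver 0→2:  nop
9. propose(1,'y'):  nop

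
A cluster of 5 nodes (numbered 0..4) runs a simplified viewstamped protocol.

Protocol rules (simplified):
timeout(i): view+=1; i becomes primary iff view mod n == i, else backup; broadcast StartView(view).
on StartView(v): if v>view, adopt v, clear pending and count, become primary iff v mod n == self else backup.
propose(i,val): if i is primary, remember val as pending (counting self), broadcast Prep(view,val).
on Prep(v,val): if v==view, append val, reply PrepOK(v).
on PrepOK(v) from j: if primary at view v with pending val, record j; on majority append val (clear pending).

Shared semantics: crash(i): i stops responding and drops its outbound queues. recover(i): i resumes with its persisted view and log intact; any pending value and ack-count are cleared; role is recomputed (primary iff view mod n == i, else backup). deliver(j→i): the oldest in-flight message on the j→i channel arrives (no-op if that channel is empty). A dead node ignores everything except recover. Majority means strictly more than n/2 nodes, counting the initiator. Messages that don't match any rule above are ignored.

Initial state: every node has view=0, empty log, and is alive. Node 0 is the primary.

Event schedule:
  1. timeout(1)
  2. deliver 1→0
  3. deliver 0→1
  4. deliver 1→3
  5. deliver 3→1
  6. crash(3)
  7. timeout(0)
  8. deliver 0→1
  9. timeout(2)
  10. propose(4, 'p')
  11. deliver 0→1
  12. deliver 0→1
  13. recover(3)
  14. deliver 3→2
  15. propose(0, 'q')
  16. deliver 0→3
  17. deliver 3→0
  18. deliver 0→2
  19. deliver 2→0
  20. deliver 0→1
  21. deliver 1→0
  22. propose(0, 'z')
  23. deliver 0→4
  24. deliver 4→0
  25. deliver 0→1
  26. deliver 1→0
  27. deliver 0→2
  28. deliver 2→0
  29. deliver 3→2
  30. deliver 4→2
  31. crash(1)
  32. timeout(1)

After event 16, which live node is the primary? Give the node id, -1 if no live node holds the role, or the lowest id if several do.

1. timeout(1):  <1:prim v1 ->
2. deliver 1→0:  <0:back v1 ->
3. deliver 0→1:  nop
4. deliver 1→3:  <3:back v1 ->
5. deliver 3→1:  nop
6. crash(3):  <3:✗back v1 ->
7. timeout(0):  <0:back v2 ->
8. deliver 0→1:  <1:back v2 ->
9. timeout(2):  <2:back v1 ->
10. propose(4,'p'):  nop
11. deliver 0→1:  nop
12. deliver 0→1:  nop
13. recover(3):  <3:back v1 ->
14. deliver 3→2:  nop
15. propose(0,'q'):  nop
16. deliver 0→3:  <3:back v2 ->

-1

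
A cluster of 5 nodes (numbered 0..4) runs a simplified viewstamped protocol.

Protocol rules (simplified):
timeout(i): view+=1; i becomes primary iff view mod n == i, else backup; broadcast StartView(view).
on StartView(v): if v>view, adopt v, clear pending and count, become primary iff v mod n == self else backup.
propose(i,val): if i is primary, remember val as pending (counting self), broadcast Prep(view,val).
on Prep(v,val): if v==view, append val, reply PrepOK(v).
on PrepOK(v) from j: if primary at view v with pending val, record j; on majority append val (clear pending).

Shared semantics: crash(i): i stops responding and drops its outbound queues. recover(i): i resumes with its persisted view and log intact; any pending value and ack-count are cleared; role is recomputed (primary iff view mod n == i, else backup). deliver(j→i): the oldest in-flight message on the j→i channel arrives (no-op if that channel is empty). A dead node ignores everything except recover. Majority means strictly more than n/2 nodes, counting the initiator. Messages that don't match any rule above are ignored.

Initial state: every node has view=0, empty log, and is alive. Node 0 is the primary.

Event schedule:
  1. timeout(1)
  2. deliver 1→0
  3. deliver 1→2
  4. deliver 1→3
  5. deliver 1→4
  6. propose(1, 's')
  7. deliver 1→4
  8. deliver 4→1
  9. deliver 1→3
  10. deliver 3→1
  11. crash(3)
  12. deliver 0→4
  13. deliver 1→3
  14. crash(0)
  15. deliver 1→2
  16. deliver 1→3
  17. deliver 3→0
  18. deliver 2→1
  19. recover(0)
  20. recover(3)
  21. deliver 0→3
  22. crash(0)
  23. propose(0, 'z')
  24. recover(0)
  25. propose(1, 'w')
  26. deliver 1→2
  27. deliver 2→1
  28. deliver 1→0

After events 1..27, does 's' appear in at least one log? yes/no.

yes

after 1 — timeout(1): n1:prim/v1/[-]
after 2 — deliver 1→0: n0:back/v1/[-]
after 3 — deliver 1→2: n2:back/v1/[-]
after 4 — deliver 1→3: n3:back/v1/[-]
after 5 — deliver 1→4: n4:back/v1/[-]
after 6 — propose(1,'s'): ·
after 7 — deliver 1→4: n4:back/v1/[s]
after 8 — deliver 4→1: ·
after 9 — deliver 1→3: n3:back/v1/[s]
after 10 — deliver 3→1: n1:prim/v1/[s]
after 11 — crash(3): n3:✗back/v1/[s]
after 12 — deliver 0→4: ·
after 13 — deliver 1→3: ·
after 14 — crash(0): n0:✗back/v1/[-]
after 15 — deliver 1→2: n2:back/v1/[s]
after 16 — deliver 1→3: ·
after 17 — deliver 3→0: ·
after 18 — deliver 2→1: ·
after 19 — recover(0): n0:back/v1/[-]
after 20 — recover(3): n3:back/v1/[s]
after 21 — deliver 0→3: ·
after 22 — crash(0): n0:✗back/v1/[-]
after 23 — propose(0,'z'): ·
after 24 — recover(0): n0:back/v1/[-]
after 25 — propose(1,'w'): ·
after 26 — deliver 1→2: n2:back/v1/[s,w]
after 27 — deliver 2→1: ·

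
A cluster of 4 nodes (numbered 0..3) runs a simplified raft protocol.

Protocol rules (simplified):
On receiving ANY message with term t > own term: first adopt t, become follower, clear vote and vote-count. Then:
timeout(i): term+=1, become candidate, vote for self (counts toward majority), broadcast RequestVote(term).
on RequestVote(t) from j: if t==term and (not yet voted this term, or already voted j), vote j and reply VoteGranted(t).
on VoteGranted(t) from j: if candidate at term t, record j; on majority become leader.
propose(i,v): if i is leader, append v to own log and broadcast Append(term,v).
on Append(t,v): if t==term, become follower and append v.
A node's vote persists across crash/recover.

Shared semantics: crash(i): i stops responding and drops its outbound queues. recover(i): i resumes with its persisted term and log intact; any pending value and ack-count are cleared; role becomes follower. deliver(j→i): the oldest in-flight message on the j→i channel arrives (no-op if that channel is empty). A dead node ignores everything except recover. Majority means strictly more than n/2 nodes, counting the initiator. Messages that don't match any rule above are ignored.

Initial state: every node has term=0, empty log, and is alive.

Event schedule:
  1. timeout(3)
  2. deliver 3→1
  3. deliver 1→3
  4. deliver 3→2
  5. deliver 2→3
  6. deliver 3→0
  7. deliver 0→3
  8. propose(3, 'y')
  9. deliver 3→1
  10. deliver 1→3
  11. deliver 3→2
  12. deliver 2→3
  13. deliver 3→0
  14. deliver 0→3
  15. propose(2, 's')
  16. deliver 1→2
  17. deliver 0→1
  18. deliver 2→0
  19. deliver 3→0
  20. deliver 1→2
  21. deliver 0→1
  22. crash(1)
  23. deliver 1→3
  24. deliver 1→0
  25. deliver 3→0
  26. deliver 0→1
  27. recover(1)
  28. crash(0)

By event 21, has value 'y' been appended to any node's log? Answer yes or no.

yes

[1] timeout(3) → N3(cand t1 [-])
[2] deliver 3→1 → N1(foll t1 [-])
[3] deliver 1→3 → ∅
[4] deliver 3→2 → N2(foll t1 [-])
[5] deliver 2→3 → N3(lead t1 [-])
[6] deliver 3→0 → N0(foll t1 [-])
[7] deliver 0→3 → ∅
[8] propose(3,'y') → N3(lead t1 [y])
[9] deliver 3→1 → N1(foll t1 [y])
[10] deliver 1→3 → ∅
[11] deliver 3→2 → N2(foll t1 [y])
[12] deliver 2→3 → ∅
[13] deliver 3→0 → N0(foll t1 [y])
[14] deliver 0→3 → ∅
[15] propose(2,'s') → ∅
[16] deliver 1→2 → ∅
[17] deliver 0→1 → ∅
[18] deliver 2→0 → ∅
[19] deliver 3→0 → ∅
[20] deliver 1→2 → ∅
[21] deliver 0→1 → ∅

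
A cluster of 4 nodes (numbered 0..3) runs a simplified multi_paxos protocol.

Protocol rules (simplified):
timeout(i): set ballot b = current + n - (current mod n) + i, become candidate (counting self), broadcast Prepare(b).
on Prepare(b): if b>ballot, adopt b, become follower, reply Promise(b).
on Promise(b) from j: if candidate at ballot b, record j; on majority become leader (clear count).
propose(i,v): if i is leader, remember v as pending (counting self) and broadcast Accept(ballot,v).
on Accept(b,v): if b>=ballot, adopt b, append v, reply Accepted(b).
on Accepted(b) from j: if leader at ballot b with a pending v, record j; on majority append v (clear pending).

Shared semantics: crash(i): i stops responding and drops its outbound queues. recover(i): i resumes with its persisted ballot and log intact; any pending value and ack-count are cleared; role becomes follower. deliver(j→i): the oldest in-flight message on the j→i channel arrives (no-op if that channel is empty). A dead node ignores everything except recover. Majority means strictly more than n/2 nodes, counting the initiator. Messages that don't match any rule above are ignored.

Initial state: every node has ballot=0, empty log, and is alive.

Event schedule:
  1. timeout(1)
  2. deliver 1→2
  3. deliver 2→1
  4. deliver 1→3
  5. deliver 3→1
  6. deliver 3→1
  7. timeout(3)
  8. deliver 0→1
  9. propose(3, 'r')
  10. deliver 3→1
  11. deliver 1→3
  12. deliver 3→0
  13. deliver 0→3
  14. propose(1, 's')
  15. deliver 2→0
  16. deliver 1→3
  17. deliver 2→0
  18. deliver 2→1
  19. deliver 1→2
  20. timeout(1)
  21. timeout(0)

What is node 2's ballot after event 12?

after 1 — timeout(1): n1:cand/b5/[-]
after 2 — deliver 1→2: n2:foll/b5/[-]
after 3 — deliver 2→1: ·
after 4 — deliver 1→3: n3:foll/b5/[-]
after 5 — deliver 3→1: n1:lead/b5/[-]
after 6 — deliver 3→1: ·
after 7 — timeout(3): n3:cand/b11/[-]
after 8 — deliver 0→1: ·
after 9 — propose(3,'r'): ·
after 10 — deliver 3→1: n1:foll/b11/[-]
after 11 — deliver 1→3: ·
after 12 — deliver 3→0: n0:foll/b11/[-]

5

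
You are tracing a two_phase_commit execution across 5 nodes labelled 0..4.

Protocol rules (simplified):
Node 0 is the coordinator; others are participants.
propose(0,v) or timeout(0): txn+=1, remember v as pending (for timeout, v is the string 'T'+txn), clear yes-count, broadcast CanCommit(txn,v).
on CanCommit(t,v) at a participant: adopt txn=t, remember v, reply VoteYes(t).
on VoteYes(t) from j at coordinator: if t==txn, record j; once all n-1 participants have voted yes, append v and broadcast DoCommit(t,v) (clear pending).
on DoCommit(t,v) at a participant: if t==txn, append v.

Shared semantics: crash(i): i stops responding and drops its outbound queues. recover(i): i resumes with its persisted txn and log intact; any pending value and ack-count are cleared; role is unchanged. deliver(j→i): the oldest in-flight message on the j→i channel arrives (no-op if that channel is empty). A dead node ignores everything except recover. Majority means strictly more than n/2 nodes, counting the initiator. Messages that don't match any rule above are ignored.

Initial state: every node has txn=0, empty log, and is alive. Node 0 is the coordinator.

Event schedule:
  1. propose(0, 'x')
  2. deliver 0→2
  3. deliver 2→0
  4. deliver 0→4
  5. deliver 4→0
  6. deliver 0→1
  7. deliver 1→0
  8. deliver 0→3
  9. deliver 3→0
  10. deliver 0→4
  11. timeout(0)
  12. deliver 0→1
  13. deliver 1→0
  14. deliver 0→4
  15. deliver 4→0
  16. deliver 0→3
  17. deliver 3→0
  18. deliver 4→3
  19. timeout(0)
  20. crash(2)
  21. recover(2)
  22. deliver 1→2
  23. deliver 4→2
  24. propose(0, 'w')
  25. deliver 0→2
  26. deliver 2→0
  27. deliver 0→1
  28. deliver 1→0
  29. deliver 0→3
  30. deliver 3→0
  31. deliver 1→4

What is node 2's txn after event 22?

1. propose(0,'x'):  <0:coor t1 ->
2. deliver 0→2:  <2:part t1 ->
3. deliver 2→0:  nop
4. deliver 0→4:  <4:part t1 ->
5. deliver 4→0:  nop
6. deliver 0→1:  <1:part t1 ->
7. deliver 1→0:  nop
8. deliver 0→3:  <3:part t1 ->
9. deliver 3→0:  <0:coor t1 x>
10. deliver 0→4:  <4:part t1 x>
11. timeout(0):  <0:coor t2 x>
12. deliver 0→1:  <1:part t1 x>
13. deliver 1→0:  nop
14. deliver 0→4:  <4:part t2 x>
15. deliver 4→0:  nop
16. deliver 0→3:  <3:part t1 x>
17. deliver 3→0:  nop
18. deliver 4→3:  nop
19. timeout(0):  <0:coor t3 x>
20. crash(2):  <2:✗part t1 ->
21. recover(2):  <2:part t1 ->
22. deliver 1→2:  nop

1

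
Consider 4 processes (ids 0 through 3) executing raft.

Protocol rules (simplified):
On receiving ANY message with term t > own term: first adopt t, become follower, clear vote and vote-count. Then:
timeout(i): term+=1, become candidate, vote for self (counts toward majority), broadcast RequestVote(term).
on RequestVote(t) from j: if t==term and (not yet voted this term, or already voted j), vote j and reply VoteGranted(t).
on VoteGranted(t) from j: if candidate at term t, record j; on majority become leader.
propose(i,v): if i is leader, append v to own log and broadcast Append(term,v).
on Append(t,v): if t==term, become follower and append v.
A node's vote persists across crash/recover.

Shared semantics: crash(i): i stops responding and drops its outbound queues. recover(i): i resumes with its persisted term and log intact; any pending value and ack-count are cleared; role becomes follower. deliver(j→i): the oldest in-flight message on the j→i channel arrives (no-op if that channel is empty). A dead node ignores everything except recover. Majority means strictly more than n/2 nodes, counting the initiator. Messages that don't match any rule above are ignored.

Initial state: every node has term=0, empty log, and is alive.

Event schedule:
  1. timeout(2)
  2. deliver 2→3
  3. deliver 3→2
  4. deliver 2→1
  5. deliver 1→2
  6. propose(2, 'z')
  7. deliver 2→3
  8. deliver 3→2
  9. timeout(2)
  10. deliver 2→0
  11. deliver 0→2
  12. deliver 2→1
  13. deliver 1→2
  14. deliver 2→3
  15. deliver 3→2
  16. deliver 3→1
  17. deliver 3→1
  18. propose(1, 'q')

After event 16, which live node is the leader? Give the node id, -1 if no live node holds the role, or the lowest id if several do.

-1

after 1 — timeout(2): n2:cand/t1/[-]
after 2 — deliver 2→3: n3:foll/t1/[-]
after 3 — deliver 3→2: ·
after 4 — deliver 2→1: n1:foll/t1/[-]
after 5 — deliver 1→2: n2:lead/t1/[-]
after 6 — propose(2,'z'): n2:lead/t1/[z]
after 7 — deliver 2→3: n3:foll/t1/[z]
after 8 — deliver 3→2: ·
after 9 — timeout(2): n2:cand/t2/[z]
after 10 — deliver 2→0: n0:foll/t1/[-]
after 11 — deliver 0→2: ·
after 12 — deliver 2→1: n1:foll/t1/[z]
after 13 — deliver 1→2: ·
after 14 — deliver 2→3: n3:foll/t2/[z]
after 15 — deliver 3→2: ·
after 16 — deliver 3→1: ·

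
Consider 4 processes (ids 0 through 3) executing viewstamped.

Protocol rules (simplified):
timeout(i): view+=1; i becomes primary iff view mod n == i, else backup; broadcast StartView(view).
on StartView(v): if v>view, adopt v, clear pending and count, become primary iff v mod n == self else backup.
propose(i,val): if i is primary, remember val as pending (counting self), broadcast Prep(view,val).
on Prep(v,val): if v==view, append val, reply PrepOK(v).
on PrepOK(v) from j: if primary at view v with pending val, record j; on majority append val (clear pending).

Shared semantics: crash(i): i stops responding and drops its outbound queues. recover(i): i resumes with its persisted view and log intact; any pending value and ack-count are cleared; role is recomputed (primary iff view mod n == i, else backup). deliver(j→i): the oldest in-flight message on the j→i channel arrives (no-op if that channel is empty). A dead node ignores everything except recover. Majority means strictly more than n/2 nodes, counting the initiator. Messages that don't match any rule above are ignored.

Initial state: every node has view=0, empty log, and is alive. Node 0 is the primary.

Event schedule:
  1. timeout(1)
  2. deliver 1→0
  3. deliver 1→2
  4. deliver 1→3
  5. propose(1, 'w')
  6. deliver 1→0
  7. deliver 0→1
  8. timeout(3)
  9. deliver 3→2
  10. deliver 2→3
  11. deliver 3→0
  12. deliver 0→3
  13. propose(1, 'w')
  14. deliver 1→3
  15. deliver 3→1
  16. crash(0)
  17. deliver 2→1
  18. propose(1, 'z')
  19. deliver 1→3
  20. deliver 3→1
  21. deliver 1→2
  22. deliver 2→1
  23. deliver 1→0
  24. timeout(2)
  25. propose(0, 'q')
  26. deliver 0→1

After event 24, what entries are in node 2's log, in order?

e1 timeout(1): 1[prim,v=1,-]
e2 deliver 1→0: 0[back,v=1,-]
e3 deliver 1→2: 2[back,v=1,-]
e4 deliver 1→3: 3[back,v=1,-]
e5 propose(1,'w'): ·
e6 deliver 1→0: 0[back,v=1,w]
e7 deliver 0→1: ·
e8 timeout(3): 3[back,v=2,-]
e9 deliver 3→2: 2[prim,v=2,-]
e10 deliver 2→3: ·
e11 deliver 3→0: 0[back,v=2,w]
e12 deliver 0→3: ·
e13 propose(1,'w'): ·
e14 deliver 1→3: ·
e15 deliver 3→1: 1[back,v=2,-]
e16 crash(0): 0[✗back,v=2,w]
e17 deliver 2→1: ·
e18 propose(1,'z'): ·
e19 deliver 1→3: ·
e20 deliver 3→1: ·
e21 deliver 1→2: ·
e22 deliver 2→1: ·
e23 deliver 1→0: ·
e24 timeout(2): 2[back,v=3,-]

empty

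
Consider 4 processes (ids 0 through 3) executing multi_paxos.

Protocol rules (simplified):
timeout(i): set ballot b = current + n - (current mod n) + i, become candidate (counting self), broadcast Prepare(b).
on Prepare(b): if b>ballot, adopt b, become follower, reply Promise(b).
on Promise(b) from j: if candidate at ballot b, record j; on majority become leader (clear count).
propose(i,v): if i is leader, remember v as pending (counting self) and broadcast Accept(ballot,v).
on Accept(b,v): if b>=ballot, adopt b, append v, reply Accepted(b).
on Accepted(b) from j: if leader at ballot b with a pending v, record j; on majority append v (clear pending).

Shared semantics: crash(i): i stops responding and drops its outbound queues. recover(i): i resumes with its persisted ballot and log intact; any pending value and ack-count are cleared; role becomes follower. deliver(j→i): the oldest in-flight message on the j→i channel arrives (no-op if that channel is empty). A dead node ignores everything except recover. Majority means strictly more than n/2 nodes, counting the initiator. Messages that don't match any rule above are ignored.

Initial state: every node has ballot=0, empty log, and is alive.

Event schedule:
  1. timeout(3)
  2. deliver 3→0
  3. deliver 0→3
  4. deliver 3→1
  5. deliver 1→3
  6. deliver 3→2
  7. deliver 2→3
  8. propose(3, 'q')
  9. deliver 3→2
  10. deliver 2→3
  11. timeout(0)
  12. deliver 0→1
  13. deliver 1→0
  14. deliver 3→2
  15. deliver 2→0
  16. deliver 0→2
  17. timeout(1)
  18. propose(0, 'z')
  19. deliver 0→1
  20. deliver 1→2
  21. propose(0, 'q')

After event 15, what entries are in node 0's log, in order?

empty

step 1 timeout(3): 3={cand,b=7,log=-}
step 2 deliver 3→0: 0={foll,b=7,log=-}
step 3 deliver 0→3: —
step 4 deliver 3→1: 1={foll,b=7,log=-}
step 5 deliver 1→3: 3={lead,b=7,log=-}
step 6 deliver 3→2: 2={foll,b=7,log=-}
step 7 deliver 2→3: —
step 8 propose(3,'q'): —
step 9 deliver 3→2: 2={foll,b=7,log=q}
step 10 deliver 2→3: —
step 11 timeout(0): 0={cand,b=8,log=-}
step 12 deliver 0→1: 1={foll,b=8,log=-}
step 13 deliver 1→0: —
step 14 deliver 3→2: —
step 15 deliver 2→0: —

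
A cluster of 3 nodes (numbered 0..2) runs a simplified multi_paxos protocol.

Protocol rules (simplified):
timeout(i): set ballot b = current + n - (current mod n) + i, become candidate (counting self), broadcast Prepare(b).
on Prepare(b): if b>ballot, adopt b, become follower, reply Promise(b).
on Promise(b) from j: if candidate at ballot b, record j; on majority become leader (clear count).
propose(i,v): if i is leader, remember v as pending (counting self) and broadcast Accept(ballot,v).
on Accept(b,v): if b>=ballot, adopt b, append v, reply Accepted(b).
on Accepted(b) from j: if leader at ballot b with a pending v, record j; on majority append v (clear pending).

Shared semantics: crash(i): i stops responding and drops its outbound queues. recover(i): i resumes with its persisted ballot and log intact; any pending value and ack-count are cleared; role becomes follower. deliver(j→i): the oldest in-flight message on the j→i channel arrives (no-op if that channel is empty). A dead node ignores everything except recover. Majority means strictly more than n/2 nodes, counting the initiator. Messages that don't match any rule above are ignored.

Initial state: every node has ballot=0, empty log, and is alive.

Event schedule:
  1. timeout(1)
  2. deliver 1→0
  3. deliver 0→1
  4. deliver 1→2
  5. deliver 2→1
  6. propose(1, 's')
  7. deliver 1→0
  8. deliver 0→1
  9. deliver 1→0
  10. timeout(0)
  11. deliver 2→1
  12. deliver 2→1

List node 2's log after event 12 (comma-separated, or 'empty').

empty

[1] timeout(1) → N1(cand b4 [-])
[2] deliver 1→0 → N0(foll b4 [-])
[3] deliver 0→1 → N1(lead b4 [-])
[4] deliver 1→2 → N2(foll b4 [-])
[5] deliver 2→1 → ∅
[6] propose(1,'s') → ∅
[7] deliver 1→0 → N0(foll b4 [s])
[8] deliver 0→1 → N1(lead b4 [s])
[9] deliver 1→0 → ∅
[10] timeout(0) → N0(cand b6 [s])
[11] deliver 2→1 → ∅
[12] deliver 2→1 → ∅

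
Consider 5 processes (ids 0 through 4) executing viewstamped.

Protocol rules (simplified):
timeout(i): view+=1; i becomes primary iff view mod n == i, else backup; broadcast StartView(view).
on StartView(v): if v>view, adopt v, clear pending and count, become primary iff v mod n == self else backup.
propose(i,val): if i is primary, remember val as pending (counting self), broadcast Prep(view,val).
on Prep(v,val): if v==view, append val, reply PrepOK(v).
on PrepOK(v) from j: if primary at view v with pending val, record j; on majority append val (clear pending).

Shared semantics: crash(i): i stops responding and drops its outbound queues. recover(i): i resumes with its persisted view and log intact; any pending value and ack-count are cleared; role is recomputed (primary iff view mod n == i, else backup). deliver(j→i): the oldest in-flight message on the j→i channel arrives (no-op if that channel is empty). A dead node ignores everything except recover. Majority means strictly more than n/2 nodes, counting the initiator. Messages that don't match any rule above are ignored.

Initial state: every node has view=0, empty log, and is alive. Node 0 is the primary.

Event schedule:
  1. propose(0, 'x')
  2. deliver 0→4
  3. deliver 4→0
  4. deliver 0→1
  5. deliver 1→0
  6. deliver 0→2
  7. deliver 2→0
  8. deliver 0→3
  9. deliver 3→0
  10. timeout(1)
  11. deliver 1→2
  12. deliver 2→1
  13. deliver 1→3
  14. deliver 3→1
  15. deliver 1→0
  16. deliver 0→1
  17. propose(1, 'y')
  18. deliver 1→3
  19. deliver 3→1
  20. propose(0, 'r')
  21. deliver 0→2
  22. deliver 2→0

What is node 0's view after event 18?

1

step 1 propose(0,'x'): —
step 2 deliver 0→4: 4={back,v=0,log=x}
step 3 deliver 4→0: —
step 4 deliver 0→1: 1={back,v=0,log=x}
step 5 deliver 1→0: 0={prim,v=0,log=x}
step 6 deliver 0→2: 2={back,v=0,log=x}
step 7 deliver 2→0: —
step 8 deliver 0→3: 3={back,v=0,log=x}
step 9 deliver 3→0: —
step 10 timeout(1): 1={prim,v=1,log=x}
step 11 deliver 1→2: 2={back,v=1,log=x}
step 12 deliver 2→1: —
step 13 deliver 1→3: 3={back,v=1,log=x}
step 14 deliver 3→1: —
step 15 deliver 1→0: 0={back,v=1,log=x}
step 16 deliver 0→1: —
step 17 propose(1,'y'): —
step 18 deliver 1→3: 3={back,v=1,log=x,y}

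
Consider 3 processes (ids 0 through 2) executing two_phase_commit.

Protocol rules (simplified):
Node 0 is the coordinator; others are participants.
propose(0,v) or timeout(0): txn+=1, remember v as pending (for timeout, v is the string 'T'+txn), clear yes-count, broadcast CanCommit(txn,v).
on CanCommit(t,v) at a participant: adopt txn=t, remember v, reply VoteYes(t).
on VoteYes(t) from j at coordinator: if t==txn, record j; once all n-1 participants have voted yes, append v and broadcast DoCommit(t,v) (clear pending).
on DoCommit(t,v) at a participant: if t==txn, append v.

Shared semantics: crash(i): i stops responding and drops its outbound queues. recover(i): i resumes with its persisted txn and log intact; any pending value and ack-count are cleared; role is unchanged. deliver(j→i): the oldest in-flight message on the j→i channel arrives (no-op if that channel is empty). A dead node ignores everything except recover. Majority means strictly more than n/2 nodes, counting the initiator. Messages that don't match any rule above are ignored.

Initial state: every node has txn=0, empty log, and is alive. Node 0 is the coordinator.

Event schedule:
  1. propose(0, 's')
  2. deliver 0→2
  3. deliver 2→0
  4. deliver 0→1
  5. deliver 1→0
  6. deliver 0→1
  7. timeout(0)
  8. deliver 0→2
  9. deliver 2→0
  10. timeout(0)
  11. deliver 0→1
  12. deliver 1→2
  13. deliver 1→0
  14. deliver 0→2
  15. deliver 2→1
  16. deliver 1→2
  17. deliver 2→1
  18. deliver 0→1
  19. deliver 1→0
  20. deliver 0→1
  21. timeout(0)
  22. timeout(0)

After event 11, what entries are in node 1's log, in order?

s

step 1 propose(0,'s'): 0={coor,t=1,log=-}
step 2 deliver 0→2: 2={part,t=1,log=-}
step 3 deliver 2→0: —
step 4 deliver 0→1: 1={part,t=1,log=-}
step 5 deliver 1→0: 0={coor,t=1,log=s}
step 6 deliver 0→1: 1={part,t=1,log=s}
step 7 timeout(0): 0={coor,t=2,log=s}
step 8 deliver 0→2: 2={part,t=1,log=s}
step 9 deliver 2→0: —
step 10 timeout(0): 0={coor,t=3,log=s}
step 11 deliver 0→1: 1={part,t=2,log=s}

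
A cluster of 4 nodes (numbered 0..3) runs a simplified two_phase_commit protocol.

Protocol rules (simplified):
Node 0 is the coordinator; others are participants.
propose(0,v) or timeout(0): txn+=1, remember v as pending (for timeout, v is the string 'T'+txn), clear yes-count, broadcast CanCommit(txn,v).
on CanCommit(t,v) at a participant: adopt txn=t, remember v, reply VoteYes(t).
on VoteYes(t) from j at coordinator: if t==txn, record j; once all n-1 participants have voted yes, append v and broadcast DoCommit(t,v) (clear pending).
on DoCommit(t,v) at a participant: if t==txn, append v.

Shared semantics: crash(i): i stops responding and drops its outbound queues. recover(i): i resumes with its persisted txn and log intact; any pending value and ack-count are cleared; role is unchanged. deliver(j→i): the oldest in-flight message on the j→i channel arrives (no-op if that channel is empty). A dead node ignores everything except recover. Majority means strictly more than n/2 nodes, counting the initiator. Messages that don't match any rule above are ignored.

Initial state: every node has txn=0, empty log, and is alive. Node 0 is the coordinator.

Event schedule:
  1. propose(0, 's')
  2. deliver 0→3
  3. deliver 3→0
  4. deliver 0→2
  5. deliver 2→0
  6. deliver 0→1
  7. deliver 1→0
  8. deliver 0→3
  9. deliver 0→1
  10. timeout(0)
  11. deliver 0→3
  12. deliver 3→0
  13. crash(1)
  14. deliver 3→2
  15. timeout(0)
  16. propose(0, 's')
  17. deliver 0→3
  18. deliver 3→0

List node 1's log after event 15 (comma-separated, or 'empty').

s

[1] propose(0,'s') → N0(coor t1 [-])
[2] deliver 0→3 → N3(part t1 [-])
[3] deliver 3→0 → ∅
[4] deliver 0→2 → N2(part t1 [-])
[5] deliver 2→0 → ∅
[6] deliver 0→1 → N1(part t1 [-])
[7] deliver 1→0 → N0(coor t1 [s])
[8] deliver 0→3 → N3(part t1 [s])
[9] deliver 0→1 → N1(part t1 [s])
[10] timeout(0) → N0(coor t2 [s])
[11] deliver 0→3 → N3(part t2 [s])
[12] deliver 3→0 → ∅
[13] crash(1) → N1(✗part t1 [s])
[14] deliver 3→2 → ∅
[15] timeout(0) → N0(coor t3 [s])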